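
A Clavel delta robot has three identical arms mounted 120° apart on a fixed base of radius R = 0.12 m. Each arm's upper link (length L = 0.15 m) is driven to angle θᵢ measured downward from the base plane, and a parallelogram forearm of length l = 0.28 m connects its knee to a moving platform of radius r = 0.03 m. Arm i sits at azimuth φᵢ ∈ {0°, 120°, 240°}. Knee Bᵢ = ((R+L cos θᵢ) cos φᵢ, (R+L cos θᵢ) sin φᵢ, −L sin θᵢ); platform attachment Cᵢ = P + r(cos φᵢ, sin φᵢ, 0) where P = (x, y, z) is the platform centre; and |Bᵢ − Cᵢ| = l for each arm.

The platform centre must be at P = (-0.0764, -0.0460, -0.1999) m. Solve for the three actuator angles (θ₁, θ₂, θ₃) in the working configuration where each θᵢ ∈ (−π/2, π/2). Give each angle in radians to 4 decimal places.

θ₁ = 0.8728, θ₂ = 0.4360, θ₃ = -0.1743

rotate P by −φ1: (-0.0764, -0.0460, -0.1999)
  e−x'=0.1664;  (l²−L²−(e−x')²−y'²−z²)/2L = -0.0462
  θ1 = atan2(B,A) + arccos(C/0.2601) = 0.8728
arm 2 (φ=120.0°): x'=-0.0016, y'=0.0892
  A cos θ + B sin θ = C:  0.0916·cos θ + -0.1999·sin θ = -0.0014
  θ2 = atan2(B,A) + arccos(C/0.2199) = 0.4360
rotate P by −φ3: (0.0780, -0.0432, -0.1999)
  A=0.0120, B=-0.1999, C=(l²−L²−A²−y'²−z²)/(2L)=0.0464
  √(A²+B²)=0.2003;  θ3 = -1.5110+1.3367 ≈ -0.1743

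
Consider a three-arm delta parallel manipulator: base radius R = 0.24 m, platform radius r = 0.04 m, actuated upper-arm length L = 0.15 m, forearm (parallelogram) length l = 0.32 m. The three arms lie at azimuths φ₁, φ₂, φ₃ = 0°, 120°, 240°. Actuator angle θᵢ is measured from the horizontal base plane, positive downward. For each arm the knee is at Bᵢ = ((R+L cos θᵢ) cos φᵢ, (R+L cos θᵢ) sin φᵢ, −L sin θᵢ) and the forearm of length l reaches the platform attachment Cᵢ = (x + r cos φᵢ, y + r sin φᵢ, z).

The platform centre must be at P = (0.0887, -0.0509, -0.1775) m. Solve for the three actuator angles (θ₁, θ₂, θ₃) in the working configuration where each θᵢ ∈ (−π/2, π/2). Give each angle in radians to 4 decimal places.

θ₁ = -0.0005, θ₂ = 1.3965, θ₃ = 0.8727

φ1=0.0° → target in arm frame (0.0887, -0.0509)
  A=0.1113, B=-0.1775, C=(l²−L²−A²−y'²−z²)/(2L)=0.1114
  θ1 = atan2(B,A) + arccos(C/0.2095) = -0.0005
rotate P by −φ2: (-0.0884, -0.0514, -0.1775)
  A=0.2884, B=-0.1775, C=(l²−L²−A²−y'²−z²)/(2L)=-0.1248
  √(A²+B²)=0.3387;  θ2 = -0.5517+1.9482 ≈ 1.3965
arm 3 (φ=240.0°): x'=-0.0003, y'=0.1023
  A cos θ + B sin θ = C:  0.2003·cos θ + -0.1775·sin θ = -0.0072
  γ=atan2(-0.1775,0.2003)=-0.7252;  ψ=arccos(-0.0271)=1.5979;  θ3=γ+ψ≈0.8727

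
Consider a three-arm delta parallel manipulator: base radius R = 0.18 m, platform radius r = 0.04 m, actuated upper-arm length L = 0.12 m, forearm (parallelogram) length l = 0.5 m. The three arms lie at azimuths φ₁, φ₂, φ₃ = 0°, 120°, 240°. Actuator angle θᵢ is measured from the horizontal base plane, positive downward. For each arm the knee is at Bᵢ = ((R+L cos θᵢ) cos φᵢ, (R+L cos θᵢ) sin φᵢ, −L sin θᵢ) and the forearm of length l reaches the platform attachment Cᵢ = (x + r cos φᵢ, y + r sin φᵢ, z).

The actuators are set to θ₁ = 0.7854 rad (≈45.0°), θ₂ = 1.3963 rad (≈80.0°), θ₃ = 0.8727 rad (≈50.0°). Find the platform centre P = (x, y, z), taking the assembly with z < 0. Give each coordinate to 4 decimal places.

O1 = (0.2249·cos0.0°, 0.2249·sin0.0°, -0.0849) = (0.2249, 0.0000, -0.0849)
O2 = (0.1608·cos120.0°, 0.1608·sin120.0°, -0.1182) = (-0.0804, 0.1393, -0.1182)
O3 = (0.2171·cos240.0°, 0.2171·sin240.0°, -0.0919) = (-0.1086, -0.1880, -0.0919)
eliminate P² terms by subtracting sphere 1 from 2 and 3
linear system: -0.6105x+0.2786y = -0.0179−-0.0666z; -0.6668x+-0.3761y = -0.0022−-0.0142z
Cramer: x(z) = 0.0177-0.0698z;  y(z) = -0.0256+0.0862z
into |P−O₁|² = l²: 1.0123z² + 0.1942z + -0.1992 = 0;  Δ = 0.8444;  z = -0.5498 or 0.3579 → z<0 root = -0.5498
x = 0.0561, y = -0.0730

(0.0561, -0.0730, -0.5498)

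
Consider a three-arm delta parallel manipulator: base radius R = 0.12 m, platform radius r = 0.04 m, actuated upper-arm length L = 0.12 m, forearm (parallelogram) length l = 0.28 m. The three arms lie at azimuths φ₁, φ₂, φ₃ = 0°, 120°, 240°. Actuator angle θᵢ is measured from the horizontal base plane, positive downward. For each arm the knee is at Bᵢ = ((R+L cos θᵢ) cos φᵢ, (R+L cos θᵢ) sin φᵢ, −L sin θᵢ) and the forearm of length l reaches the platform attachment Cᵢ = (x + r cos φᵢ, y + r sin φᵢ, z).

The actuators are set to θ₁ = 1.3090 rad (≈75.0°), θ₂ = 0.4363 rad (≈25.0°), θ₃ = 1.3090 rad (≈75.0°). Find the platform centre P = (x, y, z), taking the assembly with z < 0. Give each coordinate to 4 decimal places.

arm 1 at φ=0.0°: e+L cos θ1 = 0.1111;  S1 = (0.1111, 0.0000, -0.1159)
S2 = (0.1888·cos120.0°, 0.1888·sin120.0°, -0.0507) = (-0.0944, 0.1635, -0.0507)
arm 3 at φ=240.0°: e+L cos θ3 = 0.1111;  S3 = (-0.0555, -0.0962, -0.1159)
subtract pairs → two planes through P
plane₁₂: -0.4109x+0.3269y+0.1304z = 0.0124
Cramer: x(z) = -0.0127+0.1335z;  y(z) = 0.0220-0.2311z
sphere 1 gives Az²+Bz+C=0 with A=1.0712, B=0.1886, C=-0.0492;  B²−4AC=0.2462;  roots -0.3196, 0.1436;  negative root z = -0.3196
x = -0.0554, y = 0.0959

(-0.0554, 0.0959, -0.3196)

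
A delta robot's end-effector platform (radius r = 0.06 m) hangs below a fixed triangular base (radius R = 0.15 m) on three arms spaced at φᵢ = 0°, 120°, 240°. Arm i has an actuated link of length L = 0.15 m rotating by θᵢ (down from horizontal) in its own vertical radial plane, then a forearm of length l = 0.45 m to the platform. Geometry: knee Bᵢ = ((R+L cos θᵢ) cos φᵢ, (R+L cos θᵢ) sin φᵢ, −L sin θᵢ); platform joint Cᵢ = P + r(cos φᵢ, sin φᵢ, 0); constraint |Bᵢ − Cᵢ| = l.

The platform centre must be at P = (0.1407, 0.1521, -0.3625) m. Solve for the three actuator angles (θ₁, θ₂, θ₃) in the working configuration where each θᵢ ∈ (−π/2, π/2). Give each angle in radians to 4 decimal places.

arm 1 (φ=0.0°): x'=0.1407, y'=0.1521
  A=-0.0507, B=-0.3625, C=(l²−L²−A²−y'²−z²)/(2L)=0.0763
  γ=atan2(-0.3625,-0.0507)=-1.7098;  ψ=arccos(0.2084)=1.3608;  θ1=γ+ψ≈-0.3489
rotate P by −φ2: (0.0614, -0.1979, -0.3625)
  A cos θ + B sin θ = C:  0.0286·cos θ + -0.3625·sin θ = 0.0287
  θ2 = atan2(B,A) + arccos(C/0.3636) = -0.0002
rotate P by −φ3: (-0.2021, 0.0458, -0.3625)
  A=0.2921, B=-0.3625, C=(l²−L²−A²−y'²−z²)/(2L)=-0.1294
  θ3 = atan2(B,A) + arccos(C/0.4655) = 0.9598

θ₁ = -0.3489, θ₂ = -0.0002, θ₃ = 0.9598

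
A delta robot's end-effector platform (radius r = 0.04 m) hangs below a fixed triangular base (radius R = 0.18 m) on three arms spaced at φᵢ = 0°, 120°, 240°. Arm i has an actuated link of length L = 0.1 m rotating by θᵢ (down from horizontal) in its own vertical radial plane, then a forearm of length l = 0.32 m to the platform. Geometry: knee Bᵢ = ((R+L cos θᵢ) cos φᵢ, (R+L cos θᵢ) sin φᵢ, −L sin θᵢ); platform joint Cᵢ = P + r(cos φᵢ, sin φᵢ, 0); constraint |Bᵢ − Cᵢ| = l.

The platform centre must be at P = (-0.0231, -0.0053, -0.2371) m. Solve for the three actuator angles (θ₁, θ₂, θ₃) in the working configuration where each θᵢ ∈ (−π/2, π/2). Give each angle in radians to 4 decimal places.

θ₁ = 0.4358, θ₂ = 0.1745, θ₃ = 0.0873

rotate P by −φ1: (-0.0231, -0.0053, -0.2371)
  A=0.1631, B=-0.2371, C=(l²−L²−A²−y'²−z²)/(2L)=0.0478
  γ=atan2(-0.2371,0.1631)=-0.9682;  ψ=arccos(0.1660)=1.4040;  θ1=γ+ψ≈0.4358
φ2=120.0° → target in arm frame (0.0070, 0.0227)
  A=0.1330, B=-0.2371, C=(l²−L²−A²−y'²−z²)/(2L)=0.0899
  γ=atan2(-0.2371,0.1330)=-1.0595;  ψ=arccos(0.3305)=1.2340;  θ2=γ+ψ≈0.1745
arm 3 (φ=240.0°): x'=0.0161, y'=-0.0174
  A cos θ + B sin θ = C:  0.1239·cos θ + -0.2371·sin θ = 0.1027
  γ=atan2(-0.2371,0.1239)=-1.0894;  ψ=arccos(0.3839)=1.1767;  θ3=γ+ψ≈0.0873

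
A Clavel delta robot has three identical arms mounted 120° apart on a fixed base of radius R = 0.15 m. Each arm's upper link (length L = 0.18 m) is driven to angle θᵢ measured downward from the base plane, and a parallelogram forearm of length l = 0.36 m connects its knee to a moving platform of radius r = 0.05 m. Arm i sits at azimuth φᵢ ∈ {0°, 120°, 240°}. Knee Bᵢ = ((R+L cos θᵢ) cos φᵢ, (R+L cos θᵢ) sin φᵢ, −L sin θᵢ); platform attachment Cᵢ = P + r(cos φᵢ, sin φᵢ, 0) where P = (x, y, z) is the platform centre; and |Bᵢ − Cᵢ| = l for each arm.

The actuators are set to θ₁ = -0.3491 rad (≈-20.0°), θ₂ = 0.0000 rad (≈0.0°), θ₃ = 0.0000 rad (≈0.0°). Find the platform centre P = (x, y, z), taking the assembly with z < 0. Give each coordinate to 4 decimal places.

(0.0284, 0.0000, -0.2061)

φ1=0.0°: virtual centre (0.2691, 0.0000, 0.0616), radius l
arm 2 at φ=120.0°: (R−r)+L cos θ2 = 0.2800;  O2 = (-0.1400, 0.2425, 0.0000)
O3 = (0.2800·cos240.0°, 0.2800·sin240.0°, 0.0000) = (-0.1400, -0.2425, 0.0000)
eliminate P² terms by subtracting sphere 1 from 2 and 3
plane₁₂: -0.8183x+0.4850y+-0.1231z = 0.0022
det = 0.7937;  x = -0.0027+-0.1505z,  y = 0.0000+0.0000z
sphere 1 gives Az²+Bz+C=0 with A=1.0226, B=-0.0413, C=-0.0519;  B²−4AC=0.2142;  roots -0.2061, 0.2465;  negative root z = -0.2061
x = 0.0284, y = 0.0000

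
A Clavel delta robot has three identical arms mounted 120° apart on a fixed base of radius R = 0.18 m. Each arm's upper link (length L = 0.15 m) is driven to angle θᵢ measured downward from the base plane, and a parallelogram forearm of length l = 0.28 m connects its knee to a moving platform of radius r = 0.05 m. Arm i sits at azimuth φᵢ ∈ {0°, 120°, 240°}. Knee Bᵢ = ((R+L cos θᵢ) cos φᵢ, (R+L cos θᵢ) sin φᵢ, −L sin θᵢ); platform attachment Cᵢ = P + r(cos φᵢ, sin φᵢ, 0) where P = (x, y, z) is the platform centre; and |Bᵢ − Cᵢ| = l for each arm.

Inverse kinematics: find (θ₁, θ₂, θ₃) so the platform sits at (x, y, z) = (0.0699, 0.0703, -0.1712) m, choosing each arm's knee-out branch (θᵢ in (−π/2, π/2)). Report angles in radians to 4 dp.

θ₁ = -0.0001, θ₂ = 0.4361, θ₃ = 1.2213

φ1=0.0° → target in arm frame (0.0699, 0.0703)
  e−x'=0.0601;  (l²−L²−(e−x')²−y'²−z²)/2L = 0.0601
  θ1 = atan2(B,A) + arccos(C/0.1814) = -0.0001
rotate P by −φ2: (0.0259, -0.0957, -0.1712)
  A cos θ + B sin θ = C:  0.1041·cos θ + -0.1712·sin θ = 0.0220
  θ2 = atan2(B,A) + arccos(C/0.2003) = 0.4361
arm 3 (φ=240.0°): x'=-0.0958, y'=0.0254
  A cos θ + B sin θ = C:  0.2258·cos θ + -0.1712·sin θ = -0.0835
  γ=atan2(-0.1712,0.2258)=-0.6487;  ψ=arccos(-0.2947)=1.8699;  θ3=γ+ψ≈1.2213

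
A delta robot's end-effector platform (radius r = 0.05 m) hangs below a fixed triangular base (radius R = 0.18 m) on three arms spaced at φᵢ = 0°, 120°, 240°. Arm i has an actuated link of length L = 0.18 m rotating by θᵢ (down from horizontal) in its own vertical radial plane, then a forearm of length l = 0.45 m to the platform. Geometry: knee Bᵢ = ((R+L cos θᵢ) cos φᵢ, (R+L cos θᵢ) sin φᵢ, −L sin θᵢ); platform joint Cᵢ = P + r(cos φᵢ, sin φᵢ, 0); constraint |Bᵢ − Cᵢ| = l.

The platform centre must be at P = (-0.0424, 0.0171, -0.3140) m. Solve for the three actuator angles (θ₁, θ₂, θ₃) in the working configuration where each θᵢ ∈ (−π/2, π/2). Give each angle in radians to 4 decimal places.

θ₁ = 0.1746, θ₂ = -0.2612, θ₃ = -0.0872

rotate P by −φ1: (-0.0424, 0.0171, -0.3140)
  e−x'=0.1724;  (l²−L²−(e−x')²−y'²−z²)/2L = 0.1152
  θ1 = atan2(B,A) + arccos(C/0.3582) = 0.1746
φ2=120.0° → target in arm frame (0.0360, 0.0282)
  A cos θ + B sin θ = C:  0.0940·cos θ + -0.3140·sin θ = 0.1719
  √(A²+B²)=0.3278;  θ2 = -1.2800+1.0188 ≈ -0.2612
arm 3 (φ=240.0°): x'=0.0064, y'=-0.0453
  A=0.1236, B=-0.3140, C=(l²−L²−A²−y'²−z²)/(2L)=0.1505
  γ=atan2(-0.3140,0.1236)=-1.1958;  ψ=arccos(0.4459)=1.1086;  θ3=γ+ψ≈-0.0872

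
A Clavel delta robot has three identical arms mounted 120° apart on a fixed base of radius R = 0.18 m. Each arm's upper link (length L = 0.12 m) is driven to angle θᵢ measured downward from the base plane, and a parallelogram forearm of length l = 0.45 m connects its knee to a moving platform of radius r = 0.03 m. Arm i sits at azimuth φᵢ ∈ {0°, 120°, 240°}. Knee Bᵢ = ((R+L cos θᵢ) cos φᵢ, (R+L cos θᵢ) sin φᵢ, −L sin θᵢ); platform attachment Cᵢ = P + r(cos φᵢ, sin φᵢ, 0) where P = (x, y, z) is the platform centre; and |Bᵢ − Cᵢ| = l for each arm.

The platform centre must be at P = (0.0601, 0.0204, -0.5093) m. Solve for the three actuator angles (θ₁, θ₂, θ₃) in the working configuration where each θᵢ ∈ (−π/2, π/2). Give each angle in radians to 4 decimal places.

θ₁ = 0.8729, θ₂ = 1.2217, θ₃ = 1.3962

rotate P by −φ1: (0.0601, 0.0204, -0.5093)
  A cos θ + B sin θ = C:  0.0899·cos θ + -0.5093·sin θ = -0.3324
  γ=atan2(-0.5093,0.0899)=-1.3961;  ψ=arccos(-0.6428)=2.2689;  θ1=γ+ψ≈0.8729
φ2=120.0° → target in arm frame (-0.0124, -0.0622)
  A cos θ + B sin θ = C:  0.1624·cos θ + -0.5093·sin θ = -0.4230
  √(A²+B²)=0.5346;  θ2 = -1.2621+2.4839 ≈ 1.2217
φ3=240.0° → target in arm frame (-0.0477, 0.0418)
  A cos θ + B sin θ = C:  0.1977·cos θ + -0.5093·sin θ = -0.4672
  γ=atan2(-0.5093,0.1977)=-1.2005;  ψ=arccos(-0.8552)=2.5967;  θ3=γ+ψ≈1.3962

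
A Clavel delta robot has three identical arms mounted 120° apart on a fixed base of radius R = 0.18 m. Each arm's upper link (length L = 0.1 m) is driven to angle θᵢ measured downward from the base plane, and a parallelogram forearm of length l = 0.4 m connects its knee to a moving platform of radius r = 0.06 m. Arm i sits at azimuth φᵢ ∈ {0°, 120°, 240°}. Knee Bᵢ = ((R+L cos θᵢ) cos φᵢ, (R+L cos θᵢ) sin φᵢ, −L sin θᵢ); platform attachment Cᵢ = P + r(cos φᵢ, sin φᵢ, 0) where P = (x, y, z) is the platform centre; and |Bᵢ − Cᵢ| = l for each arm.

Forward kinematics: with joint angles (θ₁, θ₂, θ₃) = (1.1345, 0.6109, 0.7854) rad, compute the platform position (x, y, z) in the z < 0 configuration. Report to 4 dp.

(-0.0586, 0.0196, -0.4236)

arm 1 at φ=0.0°: e+L cos θ1 = 0.1623;  O1 = (0.1623, 0.0000, -0.0906)
arm 2 at φ=120.0°: e+L cos θ2 = 0.2019;  O2 = (-0.1010, 0.1749, -0.0574)
arm 3 at φ=240.0°: e+L cos θ3 = 0.1907;  O3 = (-0.0954, -0.1652, -0.0707)
|O₂|²−|O₁|² = 0.0095;  |O₃|²−|O₁|² = 0.0068
plane₁₂: -0.5264x+0.3497y+0.0665z = 0.0095
Cramer: x(z) = -0.0156+0.1014z;  y(z) = 0.0037-0.0376z
sphere 1 gives Az²+Bz+C=0 with A=1.0117, B=0.1449, C=-0.1201;  B²−4AC=0.5071;  roots -0.4236, 0.2803;  negative root z = -0.4236
x = -0.0586, y = 0.0196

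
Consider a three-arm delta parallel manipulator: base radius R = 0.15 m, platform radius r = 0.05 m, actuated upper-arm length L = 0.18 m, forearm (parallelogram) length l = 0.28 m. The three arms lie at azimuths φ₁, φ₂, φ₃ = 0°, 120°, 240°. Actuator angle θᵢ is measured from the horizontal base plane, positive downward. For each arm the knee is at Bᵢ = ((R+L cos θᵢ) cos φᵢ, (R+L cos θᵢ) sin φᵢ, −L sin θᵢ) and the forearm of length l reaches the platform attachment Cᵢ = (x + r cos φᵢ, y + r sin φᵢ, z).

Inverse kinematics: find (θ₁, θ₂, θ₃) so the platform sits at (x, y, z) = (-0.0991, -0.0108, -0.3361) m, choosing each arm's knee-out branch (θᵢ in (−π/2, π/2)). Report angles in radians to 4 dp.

rotate P by −φ1: (-0.0991, -0.0108, -0.3361)
  A cos θ + B sin θ = C:  0.1991·cos θ + -0.3361·sin θ = -0.2964
  θ1 = atan2(B,A) + arccos(C/0.3906) = 1.3964
rotate P by −φ2: (0.0402, 0.0912, -0.3361)
  A cos θ + B sin θ = C:  0.0598·cos θ + -0.3361·sin θ = -0.2191
  √(A²+B²)=0.3414;  θ2 = -1.3947+2.2675 ≈ 0.8728
rotate P by −φ3: (0.0589, -0.0804, -0.3361)
  A=0.0411, B=-0.3361, C=(l²−L²−A²−y'²−z²)/(2L)=-0.2087
  √(A²+B²)=0.3386;  θ3 = -1.4491+2.2348 ≈ 0.7857

θ₁ = 1.3964, θ₂ = 0.8728, θ₃ = 0.7857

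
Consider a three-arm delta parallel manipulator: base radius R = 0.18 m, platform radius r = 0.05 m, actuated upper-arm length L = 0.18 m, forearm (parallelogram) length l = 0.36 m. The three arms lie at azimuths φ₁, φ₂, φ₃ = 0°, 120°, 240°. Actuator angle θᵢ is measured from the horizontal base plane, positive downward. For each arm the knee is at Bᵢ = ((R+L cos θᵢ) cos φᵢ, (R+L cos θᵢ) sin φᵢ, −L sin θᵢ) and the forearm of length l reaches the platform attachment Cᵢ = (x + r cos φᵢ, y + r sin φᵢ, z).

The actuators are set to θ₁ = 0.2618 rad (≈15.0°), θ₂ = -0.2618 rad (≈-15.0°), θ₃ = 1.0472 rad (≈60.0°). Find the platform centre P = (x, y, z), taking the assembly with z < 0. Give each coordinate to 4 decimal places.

(0.0280, 0.1321, -0.2364)

φ1=0.0°: virtual centre (0.3039, 0.0000, -0.0466), radius l
centre 2 = (0.3039·cos120.0°, 0.3039·sin120.0°, 0.0466) = (-0.1519, 0.2632, 0.0466)
centre 3 = (0.2200·cos240.0°, 0.2200·sin240.0°, -0.1559) = (-0.1100, -0.1905, -0.1559)
eliminate P² terms by subtracting sphere 1 from 2 and 3
[-0.9116 0.5263 0.1864]·P = 0.0000;  [-0.8277 -0.3811 -0.2186]·P = -0.0218
Cramer: x(z) = 0.0147-0.0562z;  y(z) = 0.0254-0.4515z
into |P−centre ₁|² = l²: 1.2070z² + 0.1028z + -0.0431 = 0;  Δ = 0.2189;  z = -0.2364 or 0.1512 → z<0 root = -0.2364
x = 0.0280, y = 0.1321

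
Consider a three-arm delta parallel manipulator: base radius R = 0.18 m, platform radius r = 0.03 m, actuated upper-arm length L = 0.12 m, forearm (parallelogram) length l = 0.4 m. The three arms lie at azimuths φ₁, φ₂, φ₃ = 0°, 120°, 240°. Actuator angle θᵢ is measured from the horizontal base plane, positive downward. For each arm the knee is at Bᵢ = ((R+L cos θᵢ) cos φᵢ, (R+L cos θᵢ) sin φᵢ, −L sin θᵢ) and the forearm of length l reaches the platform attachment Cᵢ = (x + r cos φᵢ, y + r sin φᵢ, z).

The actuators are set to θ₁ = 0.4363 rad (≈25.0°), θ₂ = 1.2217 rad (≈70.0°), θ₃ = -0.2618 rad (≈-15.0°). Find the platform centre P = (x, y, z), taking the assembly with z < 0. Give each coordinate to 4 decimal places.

O1 = (0.2588·cos0.0°, 0.2588·sin0.0°, -0.0507) = (0.2588, 0.0000, -0.0507)
φ2=120.0°: virtual centre (-0.0955, 0.1655, -0.1128), radius l
arm 3 at φ=240.0°: ρ3 = 0.2659;  O3 = (-0.1330, -0.2303, 0.0311)
eliminate P² terms by subtracting sphere 1 from 2 and 3
linear system: -0.7086x+0.3309y = -0.0203−-0.1241z; -0.7834x+-0.4606y = 0.0021−0.1635z
Cramer: x(z) = 0.0148-0.0052z;  y(z) = -0.0298+0.3639z
quadratic in z: (1.1325)z²+(0.0823)z+(-0.0970)=0, √Δ=0.6680 → z ∈ {-0.3313, 0.2586}; z = -0.3313 (taking z<0)
x = 0.0165, y = -0.1503

(0.0165, -0.1503, -0.3313)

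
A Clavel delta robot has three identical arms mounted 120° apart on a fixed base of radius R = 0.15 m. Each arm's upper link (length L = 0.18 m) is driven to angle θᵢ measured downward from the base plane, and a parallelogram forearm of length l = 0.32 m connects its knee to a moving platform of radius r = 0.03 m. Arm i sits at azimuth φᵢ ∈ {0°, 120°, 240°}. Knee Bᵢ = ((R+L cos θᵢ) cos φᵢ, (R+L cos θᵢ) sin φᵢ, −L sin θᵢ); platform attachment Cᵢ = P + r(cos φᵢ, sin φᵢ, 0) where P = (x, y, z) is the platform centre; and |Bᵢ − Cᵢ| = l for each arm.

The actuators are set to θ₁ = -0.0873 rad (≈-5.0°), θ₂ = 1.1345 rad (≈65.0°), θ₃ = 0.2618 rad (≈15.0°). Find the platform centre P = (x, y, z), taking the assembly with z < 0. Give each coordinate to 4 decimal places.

O1 = (0.2993·cos0.0°, 0.2993·sin0.0°, 0.0157) = (0.2993, 0.0000, 0.0157)
O2 = (0.1961·cos120.0°, 0.1961·sin120.0°, -0.1631) = (-0.0980, 0.1698, -0.1631)
O3 = (0.2939·cos240.0°, 0.2939·sin240.0°, -0.0466) = (-0.1469, -0.2545, -0.0466)
|O₂|²−|O₁|² = -0.0248;  |O₃|²−|O₁|² = -0.0013
plane₁₂: -0.7947x+0.3396y+-0.3577z = -0.0248
det = 0.7076;  x = 0.0185+-0.3171z,  y = -0.0298+0.3112z
quadratic in z: (1.1974)z²+(0.1282)z+(-0.0224)=0, √Δ=0.3516 → z ∈ {-0.2003, 0.0933}; z = -0.2003 (taking z<0)
x = 0.0820, y = -0.0921

(0.0820, -0.0921, -0.2003)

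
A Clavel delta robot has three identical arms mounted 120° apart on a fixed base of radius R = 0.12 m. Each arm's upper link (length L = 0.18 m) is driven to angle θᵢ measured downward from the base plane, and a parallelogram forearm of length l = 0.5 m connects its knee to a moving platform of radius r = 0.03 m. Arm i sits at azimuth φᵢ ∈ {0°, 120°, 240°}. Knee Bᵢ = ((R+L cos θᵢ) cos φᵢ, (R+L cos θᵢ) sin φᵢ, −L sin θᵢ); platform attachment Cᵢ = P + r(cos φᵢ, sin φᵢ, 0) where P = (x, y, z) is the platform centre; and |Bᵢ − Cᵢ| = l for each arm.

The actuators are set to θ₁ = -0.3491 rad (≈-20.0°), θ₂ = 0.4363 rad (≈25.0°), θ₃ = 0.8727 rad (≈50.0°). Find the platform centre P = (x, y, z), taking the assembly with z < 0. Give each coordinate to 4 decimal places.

φ1=0.0°: virtual centre (0.2591, 0.0000, 0.0616), radius l
O2 = (0.2531·cos120.0°, 0.2531·sin120.0°, -0.0761) = (-0.1266, 0.2192, -0.0761)
arm 3 at φ=240.0°: e+L cos θ3 = 0.2057;  O3 = (-0.1028, -0.1781, -0.1379)
subtract pairs → two planes through P
[-0.7714 0.4384 -0.2753]·P = -0.0011;  [-0.7240 -0.3563 -0.3989]·P = -0.0096
det = 0.5923;  x = 0.0078+-0.4609z,  y = 0.0112+-0.1831z
sphere 1 gives Az²+Bz+C=0 with A=1.2460, B=0.1045, C=-0.1829;  B²−4AC=0.9224;  roots -0.4273, 0.3435;  negative root z = -0.4273
x = 0.2047, y = 0.0895

(0.2047, 0.0895, -0.4273)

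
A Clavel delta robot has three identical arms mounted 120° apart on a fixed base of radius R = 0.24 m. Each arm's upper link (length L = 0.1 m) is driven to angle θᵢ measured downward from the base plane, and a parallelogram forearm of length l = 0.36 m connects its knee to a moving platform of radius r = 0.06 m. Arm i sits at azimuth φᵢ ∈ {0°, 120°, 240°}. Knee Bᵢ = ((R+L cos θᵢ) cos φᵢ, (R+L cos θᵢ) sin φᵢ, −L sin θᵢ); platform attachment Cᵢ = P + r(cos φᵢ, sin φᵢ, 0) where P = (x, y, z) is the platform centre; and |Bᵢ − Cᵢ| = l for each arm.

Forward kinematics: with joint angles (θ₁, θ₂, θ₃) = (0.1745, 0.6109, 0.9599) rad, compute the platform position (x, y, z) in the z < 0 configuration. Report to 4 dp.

(0.0520, 0.0285, -0.2957)

arm 1 at φ=0.0°: e+L cos θ1 = 0.2785;  S1 = (0.2785, 0.0000, -0.0174)
S2 = (0.2619·cos120.0°, 0.2619·sin120.0°, -0.0574) = (-0.1310, 0.2268, -0.0574)
φ3=240.0°: virtual centre (-0.1187, -0.2056, -0.0819), radius l
|S₂|²−|S₁|² = -0.0060;  |S₃|²−|S₁|² = -0.0148
linear system: -0.8189x+0.4536y = -0.0060−-0.0800z; -0.7943x+-0.4111y = -0.0148−-0.1291z
Cramer: x(z) = 0.0132-0.1312z;  y(z) = 0.0106-0.0605z
sphere 1 gives Az²+Bz+C=0 with A=1.0209, B=0.1031, C=-0.0588;  B²−4AC=0.2507;  roots -0.2957, 0.1947;  negative root z = -0.2957
x = 0.0520, y = 0.0285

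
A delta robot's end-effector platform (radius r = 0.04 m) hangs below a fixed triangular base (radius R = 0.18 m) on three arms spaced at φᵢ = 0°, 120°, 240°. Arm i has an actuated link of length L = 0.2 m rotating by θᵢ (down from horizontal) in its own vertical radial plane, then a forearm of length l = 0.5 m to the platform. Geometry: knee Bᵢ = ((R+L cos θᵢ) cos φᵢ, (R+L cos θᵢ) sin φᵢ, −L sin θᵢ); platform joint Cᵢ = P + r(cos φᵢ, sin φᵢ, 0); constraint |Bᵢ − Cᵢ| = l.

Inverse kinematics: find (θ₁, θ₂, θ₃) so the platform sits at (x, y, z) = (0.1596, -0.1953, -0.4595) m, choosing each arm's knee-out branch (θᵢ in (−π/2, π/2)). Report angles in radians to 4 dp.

θ₁ = 0.1747, θ₂ = 1.3966, θ₃ = 0.4365

rotate P by −φ1: (0.1596, -0.1953, -0.4595)
  A=-0.0196, B=-0.4595, C=(l²−L²−A²−y'²−z²)/(2L)=-0.0992
  θ1 = atan2(B,A) + arccos(C/0.4599) = 0.1747
arm 2 (φ=120.0°): x'=-0.2489, y'=-0.0406
  e−x'=0.3889;  (l²−L²−(e−x')²−y'²−z²)/2L = -0.3851
  γ=atan2(-0.4595,0.3889)=-0.8684;  ψ=arccos(-0.6398)=2.2650;  θ2=γ+ψ≈1.3966
rotate P by −φ3: (0.0893, 0.2359, -0.4595)
  A=0.0507, B=-0.4595, C=(l²−L²−A²−y'²−z²)/(2L)=-0.1484
  √(A²+B²)=0.4623;  θ3 = -1.4610+1.8975 ≈ 0.4365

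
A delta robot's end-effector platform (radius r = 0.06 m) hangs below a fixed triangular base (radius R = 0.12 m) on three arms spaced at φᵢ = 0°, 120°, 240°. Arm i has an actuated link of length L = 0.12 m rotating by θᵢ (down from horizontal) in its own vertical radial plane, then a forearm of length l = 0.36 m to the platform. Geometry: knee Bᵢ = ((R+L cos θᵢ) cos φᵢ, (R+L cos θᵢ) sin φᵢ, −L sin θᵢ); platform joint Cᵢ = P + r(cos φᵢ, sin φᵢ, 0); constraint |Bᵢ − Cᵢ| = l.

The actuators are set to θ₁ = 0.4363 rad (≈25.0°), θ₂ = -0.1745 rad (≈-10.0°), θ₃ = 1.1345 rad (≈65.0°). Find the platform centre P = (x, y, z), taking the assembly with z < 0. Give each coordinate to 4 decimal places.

φ1=0.0°: virtual centre (0.1688, 0.0000, -0.0507), radius l
arm 2 at φ=120.0°: e+L cos θ2 = 0.1782;  S2 = (-0.0891, 0.1543, 0.0208)
S3 = (0.1107·cos240.0°, 0.1107·sin240.0°, -0.1088) = (-0.0554, -0.0959, -0.1088)
|S₂|²−|S₁|² = 0.0011;  |S₃|²−|S₁|² = -0.0070
plane₁₂: -0.5157x+0.3086y+0.1431z = 0.0011
det = 0.2372;  x = 0.0081+-0.0354z,  y = 0.0173+-0.5228z
into |P−S₁|² = l²: 1.2745z² + 0.0947z + -0.1009 = 0;  Δ = 0.5235;  z = -0.3210 or 0.2467 → z<0 root = -0.3210
x = 0.0195, y = 0.1851

(0.0195, 0.1851, -0.3210)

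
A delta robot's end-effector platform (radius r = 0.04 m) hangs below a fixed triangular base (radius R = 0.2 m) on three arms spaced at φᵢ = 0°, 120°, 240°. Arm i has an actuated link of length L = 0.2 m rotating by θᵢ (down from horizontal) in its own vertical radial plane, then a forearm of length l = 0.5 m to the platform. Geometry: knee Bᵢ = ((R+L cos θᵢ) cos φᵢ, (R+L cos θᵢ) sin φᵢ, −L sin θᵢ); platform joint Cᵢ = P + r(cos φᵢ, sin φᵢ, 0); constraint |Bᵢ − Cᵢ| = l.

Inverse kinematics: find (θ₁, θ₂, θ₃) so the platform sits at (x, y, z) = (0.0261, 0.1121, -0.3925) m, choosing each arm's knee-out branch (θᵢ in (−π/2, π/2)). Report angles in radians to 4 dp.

rotate P by −φ1: (0.0261, 0.1121, -0.3925)
  A=0.1339, B=-0.3925, C=(l²−L²−A²−y'²−z²)/(2L)=0.0636
  θ1 = atan2(B,A) + arccos(C/0.4147) = 0.1747
rotate P by −φ2: (0.0840, -0.0787, -0.3925)
  e−x'=0.0760;  (l²−L²−(e−x')²−y'²−z²)/2L = 0.1100
  √(A²+B²)=0.3998;  θ2 = -1.3796+1.2921 ≈ -0.0875
rotate P by −φ3: (-0.1101, -0.0334, -0.3925)
  e−x'=0.2701;  (l²−L²−(e−x')²−y'²−z²)/2L = -0.0454
  √(A²+B²)=0.4765;  θ3 = -0.9680+1.6662 ≈ 0.6981

θ₁ = 0.1747, θ₂ = -0.0875, θ₃ = 0.6981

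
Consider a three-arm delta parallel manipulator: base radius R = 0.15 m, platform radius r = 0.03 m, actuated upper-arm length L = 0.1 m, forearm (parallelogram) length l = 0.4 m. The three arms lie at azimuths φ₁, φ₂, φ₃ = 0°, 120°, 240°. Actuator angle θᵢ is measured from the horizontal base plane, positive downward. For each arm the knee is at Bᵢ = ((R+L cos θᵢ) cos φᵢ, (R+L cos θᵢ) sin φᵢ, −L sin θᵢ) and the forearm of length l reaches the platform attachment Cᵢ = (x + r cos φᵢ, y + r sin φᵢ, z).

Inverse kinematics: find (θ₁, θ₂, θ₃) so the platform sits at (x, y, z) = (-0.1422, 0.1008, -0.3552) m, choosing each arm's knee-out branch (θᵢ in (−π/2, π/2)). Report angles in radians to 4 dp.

arm 1 (φ=0.0°): x'=-0.1422, y'=0.1008
  e−x'=0.2622;  (l²−L²−(e−x')²−y'²−z²)/2L = -0.2754
  γ=atan2(-0.3552,0.2622)=-0.9349;  ψ=arccos(-0.6238)=2.2443;  θ1=γ+ψ≈1.3094
rotate P by −φ2: (0.1584, 0.0727, -0.3552)
  A=-0.0384, B=-0.3552, C=(l²−L²−A²−y'²−z²)/(2L)=0.0853
  √(A²+B²)=0.3573;  θ2 = -1.6785+1.3296 ≈ -0.3489
arm 3 (φ=240.0°): x'=-0.0162, y'=-0.1735
  A=0.1362, B=-0.3552, C=(l²−L²−A²−y'²−z²)/(2L)=-0.1242
  γ=atan2(-0.3552,0.1362)=-1.2047;  ψ=arccos(-0.3264)=1.9033;  θ3=γ+ψ≈0.6987

θ₁ = 1.3094, θ₂ = -0.3489, θ₃ = 0.6987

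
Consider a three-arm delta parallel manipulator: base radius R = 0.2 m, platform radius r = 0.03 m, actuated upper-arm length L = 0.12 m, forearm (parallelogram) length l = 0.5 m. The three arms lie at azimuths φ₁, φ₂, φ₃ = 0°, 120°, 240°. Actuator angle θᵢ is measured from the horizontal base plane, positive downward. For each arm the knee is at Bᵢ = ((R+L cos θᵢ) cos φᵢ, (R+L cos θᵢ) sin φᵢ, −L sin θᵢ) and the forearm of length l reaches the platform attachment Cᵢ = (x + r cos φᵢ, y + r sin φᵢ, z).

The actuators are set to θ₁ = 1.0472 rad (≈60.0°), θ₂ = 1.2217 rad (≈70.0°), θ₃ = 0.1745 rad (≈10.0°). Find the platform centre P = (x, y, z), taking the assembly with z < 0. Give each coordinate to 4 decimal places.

arm 1 at φ=0.0°: e+L cos θ1 = 0.2300;  S1 = (0.2300, 0.0000, -0.1039)
S2 = (0.2110·cos120.0°, 0.2110·sin120.0°, -0.1128) = (-0.1055, 0.1828, -0.1128)
φ3=240.0°: virtual centre (-0.1441, -0.2496, -0.0208), radius l
|S₂|²−|S₁|² = -0.0064;  |S₃|²−|S₁|² = 0.0198
linear system: -0.6710x+0.3655y = -0.0064−-0.0177z; -0.7482x+-0.4991y = 0.0198−0.1662z
det = 0.6084;  x = -0.0066+0.0853z,  y = -0.0297+0.2050z
into |P−S₁|² = l²: 1.0493z² + 0.1553z + -0.1823 = 0;  Δ = 0.7894;  z = -0.4974 or 0.3494 → z<0 root = -0.4974
x = -0.0490, y = -0.1317

(-0.0490, -0.1317, -0.4974)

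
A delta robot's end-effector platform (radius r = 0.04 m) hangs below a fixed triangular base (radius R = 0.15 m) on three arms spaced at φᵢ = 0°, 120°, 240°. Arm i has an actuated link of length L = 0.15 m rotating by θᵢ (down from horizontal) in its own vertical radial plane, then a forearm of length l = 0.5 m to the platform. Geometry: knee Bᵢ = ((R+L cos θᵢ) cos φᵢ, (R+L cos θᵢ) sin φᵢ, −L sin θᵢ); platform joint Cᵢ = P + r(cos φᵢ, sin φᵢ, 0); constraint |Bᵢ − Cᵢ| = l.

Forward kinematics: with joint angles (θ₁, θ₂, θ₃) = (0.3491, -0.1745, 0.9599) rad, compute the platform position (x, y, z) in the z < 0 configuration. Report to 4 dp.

(0.0176, 0.1895, -0.4508)

S1 = (0.2510·cos0.0°, 0.2510·sin0.0°, -0.0513) = (0.2510, 0.0000, -0.0513)
S2 = (0.2577·cos120.0°, 0.2577·sin120.0°, 0.0260) = (-0.1289, 0.2232, 0.0260)
arm 3 at φ=240.0°: (R−r)+L cos θ3 = 0.1960;  S3 = (-0.0980, -0.1698, -0.1229)
eliminate P² terms by subtracting sphere 1 from 2 and 3
linear system: -0.7596x+0.4464y = 0.0015−0.1547z; -0.6979x+-0.3396y = -0.0121−-0.1431z
det = 0.5695;  x = 0.0086+-0.0199z,  y = 0.0179+-0.3805z
sphere 1 gives Az²+Bz+C=0 with A=1.1452, B=0.0986, C=-0.1883;  B²−4AC=0.8723;  roots -0.4508, 0.3647;  negative root z = -0.4508
x = 0.0176, y = 0.1895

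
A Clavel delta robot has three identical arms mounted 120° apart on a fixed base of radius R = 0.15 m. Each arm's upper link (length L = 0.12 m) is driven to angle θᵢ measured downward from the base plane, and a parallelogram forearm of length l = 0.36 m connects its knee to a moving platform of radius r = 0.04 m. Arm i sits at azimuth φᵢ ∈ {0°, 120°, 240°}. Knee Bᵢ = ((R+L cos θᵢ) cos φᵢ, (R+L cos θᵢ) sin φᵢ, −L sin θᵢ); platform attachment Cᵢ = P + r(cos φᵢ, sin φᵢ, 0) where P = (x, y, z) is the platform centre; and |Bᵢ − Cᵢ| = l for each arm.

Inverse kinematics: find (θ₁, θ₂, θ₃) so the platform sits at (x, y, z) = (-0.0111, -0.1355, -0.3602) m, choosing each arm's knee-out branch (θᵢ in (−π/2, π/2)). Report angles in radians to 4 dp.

θ₁ = 0.8730, θ₂ = 1.3090, θ₃ = 0.1749

rotate P by −φ1: (-0.0111, -0.1355, -0.3602)
  A=0.1211, B=-0.3602, C=(l²−L²−A²−y'²−z²)/(2L)=-0.1982
  γ=atan2(-0.3602,0.1211)=-1.2465;  ψ=arccos(-0.5216)=2.1195;  θ1=γ+ψ≈0.8730
φ2=120.0° → target in arm frame (-0.1118, 0.0774)
  A cos θ + B sin θ = C:  0.2218·cos θ + -0.3602·sin θ = -0.2905
  θ2 = atan2(B,A) + arccos(C/0.4230) = 1.3090
rotate P by −φ3: (0.1229, 0.0581, -0.3602)
  A=-0.0129, B=-0.3602, C=(l²−L²−A²−y'²−z²)/(2L)=-0.0754
  √(A²+B²)=0.3604;  θ3 = -1.6066+1.7815 ≈ 0.1749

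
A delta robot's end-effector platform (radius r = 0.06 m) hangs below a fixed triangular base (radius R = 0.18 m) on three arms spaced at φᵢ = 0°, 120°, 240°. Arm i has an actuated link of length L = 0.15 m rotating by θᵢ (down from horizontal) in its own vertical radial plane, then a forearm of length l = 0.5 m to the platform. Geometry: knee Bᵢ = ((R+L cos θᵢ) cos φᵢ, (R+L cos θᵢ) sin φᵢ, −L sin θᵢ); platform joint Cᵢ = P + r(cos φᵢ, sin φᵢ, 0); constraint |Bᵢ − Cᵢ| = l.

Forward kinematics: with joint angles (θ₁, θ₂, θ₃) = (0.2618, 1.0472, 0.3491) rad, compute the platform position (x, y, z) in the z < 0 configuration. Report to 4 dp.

(0.0880, -0.1248, -0.4895)

φ1=0.0°: virtual centre (0.2649, 0.0000, -0.0388), radius l
φ2=120.0°: virtual centre (-0.0975, 0.1689, -0.1299), radius l
S3 = (0.2610·cos240.0°, 0.2610·sin240.0°, -0.0513) = (-0.1305, -0.2260, -0.0513)
subtract pairs → two planes through P
plane₁₂: -0.7248x+0.3377y+-0.1822z = -0.0168
Cramer: x(z) = 0.0133-0.1526z;  y(z) = -0.0212+0.2118z
sphere 1 gives Az²+Bz+C=0 with A=1.0682, B=0.1455, C=-0.1847;  B²−4AC=0.8105;  roots -0.4895, 0.3533;  negative root z = -0.4895
x = 0.0880, y = -0.1248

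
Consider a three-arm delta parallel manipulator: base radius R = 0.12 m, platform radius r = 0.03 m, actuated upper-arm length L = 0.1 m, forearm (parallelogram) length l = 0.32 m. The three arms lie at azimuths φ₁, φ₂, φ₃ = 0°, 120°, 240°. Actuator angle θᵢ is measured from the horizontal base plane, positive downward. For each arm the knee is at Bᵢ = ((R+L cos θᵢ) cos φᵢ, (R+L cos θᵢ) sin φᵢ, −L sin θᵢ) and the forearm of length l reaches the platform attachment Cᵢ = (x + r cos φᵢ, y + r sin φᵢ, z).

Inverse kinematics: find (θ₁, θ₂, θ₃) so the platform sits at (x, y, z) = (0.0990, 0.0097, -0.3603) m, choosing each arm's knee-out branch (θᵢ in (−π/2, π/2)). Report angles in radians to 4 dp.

φ1=0.0° → target in arm frame (0.0990, 0.0097)
  A=-0.0090, B=-0.3603, C=(l²−L²−A²−y'²−z²)/(2L)=-0.1880
  √(A²+B²)=0.3604;  θ1 = -1.5958+2.1194 ≈ 0.5236
rotate P by −φ2: (-0.0411, -0.0906, -0.3603)
  A cos θ + B sin θ = C:  0.1311·cos θ + -0.3603·sin θ = -0.3140
  γ=atan2(-0.3603,0.1311)=-1.2218;  ψ=arccos(-0.8191)=2.5306;  θ2=γ+ψ≈1.3088
φ3=240.0° → target in arm frame (-0.0579, 0.0809)
  e−x'=0.1479;  (l²−L²−(e−x')²−y'²−z²)/2L = -0.3292
  γ=atan2(-0.3603,0.1479)=-1.1813;  ψ=arccos(-0.8452)=2.5777;  θ3=γ+ψ≈1.3964

θ₁ = 0.5236, θ₂ = 1.3088, θ₃ = 1.3964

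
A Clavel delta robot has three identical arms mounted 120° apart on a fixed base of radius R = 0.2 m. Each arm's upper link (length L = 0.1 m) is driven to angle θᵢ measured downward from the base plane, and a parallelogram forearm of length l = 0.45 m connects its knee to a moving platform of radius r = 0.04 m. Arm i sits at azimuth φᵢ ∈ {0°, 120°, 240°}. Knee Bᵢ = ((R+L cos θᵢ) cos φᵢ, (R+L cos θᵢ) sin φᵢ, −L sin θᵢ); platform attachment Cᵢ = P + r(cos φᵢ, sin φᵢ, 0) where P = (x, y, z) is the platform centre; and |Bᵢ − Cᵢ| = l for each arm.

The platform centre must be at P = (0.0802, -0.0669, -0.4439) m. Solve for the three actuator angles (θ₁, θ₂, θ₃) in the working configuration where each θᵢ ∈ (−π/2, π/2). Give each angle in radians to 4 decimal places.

θ₁ = 0.3493, θ₂ = 1.3094, θ₃ = 0.6988

rotate P by −φ1: (0.0802, -0.0669, -0.4439)
  A=0.0798, B=-0.4439, C=(l²−L²−A²−y'²−z²)/(2L)=-0.0770
  √(A²+B²)=0.4510;  θ1 = -1.3929+1.7423 ≈ 0.3493
rotate P by −φ2: (-0.0980, -0.0360, -0.4439)
  e−x'=0.2580;  (l²−L²−(e−x')²−y'²−z²)/2L = -0.3621
  θ2 = atan2(B,A) + arccos(C/0.5134) = 1.3094
arm 3 (φ=240.0°): x'=0.0178, y'=0.1029
  e−x'=0.1422;  (l²−L²−(e−x')²−y'²−z²)/2L = -0.1767
  γ=atan2(-0.4439,0.1422)=-1.2609;  ψ=arccos(-0.3792)=1.9597;  θ3=γ+ψ≈0.6988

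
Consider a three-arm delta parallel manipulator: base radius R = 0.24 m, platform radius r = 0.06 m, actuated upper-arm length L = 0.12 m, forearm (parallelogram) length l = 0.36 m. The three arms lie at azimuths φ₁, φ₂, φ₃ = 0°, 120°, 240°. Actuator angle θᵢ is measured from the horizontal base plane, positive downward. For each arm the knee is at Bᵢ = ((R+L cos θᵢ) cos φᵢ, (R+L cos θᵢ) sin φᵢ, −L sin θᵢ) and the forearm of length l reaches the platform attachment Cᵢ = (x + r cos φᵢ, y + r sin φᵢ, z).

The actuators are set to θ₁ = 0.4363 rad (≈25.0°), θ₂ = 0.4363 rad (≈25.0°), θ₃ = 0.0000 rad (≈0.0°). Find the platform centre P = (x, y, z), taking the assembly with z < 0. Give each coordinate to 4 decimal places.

arm 1 at φ=0.0°: (R−r)+L cos θ1 = 0.2888;  centre 1 = (0.2888, 0.0000, -0.0507)
φ2=120.0°: virtual centre (-0.1444, 0.2501, -0.0507), radius l
arm 3 at φ=240.0°: (R−r)+L cos θ3 = 0.3000;  centre 3 = (-0.1500, -0.2598, 0.0000)
subtract pairs → two planes through P
linear system: -0.8663x+0.5001y = 0.0000−0.0000z; -0.8775x+-0.5196y = 0.0040−0.1014z
det = 0.8890;  x = -0.0023+0.0571z,  y = -0.0039+0.0988z
into |P−centre ₁|² = l²: 1.0130z² + 0.0674z + -0.0423 = 0;  Δ = 0.1760;  z = -0.2403 or 0.1738 → z<0 root = -0.2403
x = -0.0160, y = -0.0277

(-0.0160, -0.0277, -0.2403)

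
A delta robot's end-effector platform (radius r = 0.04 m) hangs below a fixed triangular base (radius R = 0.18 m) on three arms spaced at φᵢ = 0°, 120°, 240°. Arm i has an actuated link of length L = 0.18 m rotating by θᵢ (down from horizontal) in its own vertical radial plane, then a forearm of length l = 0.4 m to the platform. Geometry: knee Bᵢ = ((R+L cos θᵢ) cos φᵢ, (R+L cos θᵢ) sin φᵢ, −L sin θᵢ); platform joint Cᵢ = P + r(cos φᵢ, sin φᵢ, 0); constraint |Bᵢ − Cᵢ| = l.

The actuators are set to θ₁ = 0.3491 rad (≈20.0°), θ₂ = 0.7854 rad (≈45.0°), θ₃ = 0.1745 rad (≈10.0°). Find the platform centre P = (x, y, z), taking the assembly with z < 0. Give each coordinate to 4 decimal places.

(0.0216, -0.0772, -0.3287)

S1 = (0.3091·cos0.0°, 0.3091·sin0.0°, -0.0616) = (0.3091, 0.0000, -0.0616)
S2 = (0.2673·cos120.0°, 0.2673·sin120.0°, -0.1273) = (-0.1336, 0.2315, -0.1273)
arm 3 at φ=240.0°: e+L cos θ3 = 0.3173;  S3 = (-0.1586, -0.2748, -0.0313)
|S₂|²−|S₁|² = -0.0117;  |S₃|²−|S₁|² = 0.0023
linear system: -0.8856x+0.4629y = -0.0117−-0.1314z; -0.9356x+-0.5495y = 0.0023−0.0606z
det = 0.9197;  x = 0.0059+-0.0480z,  y = -0.0141+0.1921z
sphere 1 gives Az²+Bz+C=0 with A=1.0392, B=0.1468, C=-0.0640;  B²−4AC=0.2877;  roots -0.3287, 0.1874;  negative root z = -0.3287
x = 0.0216, y = -0.0772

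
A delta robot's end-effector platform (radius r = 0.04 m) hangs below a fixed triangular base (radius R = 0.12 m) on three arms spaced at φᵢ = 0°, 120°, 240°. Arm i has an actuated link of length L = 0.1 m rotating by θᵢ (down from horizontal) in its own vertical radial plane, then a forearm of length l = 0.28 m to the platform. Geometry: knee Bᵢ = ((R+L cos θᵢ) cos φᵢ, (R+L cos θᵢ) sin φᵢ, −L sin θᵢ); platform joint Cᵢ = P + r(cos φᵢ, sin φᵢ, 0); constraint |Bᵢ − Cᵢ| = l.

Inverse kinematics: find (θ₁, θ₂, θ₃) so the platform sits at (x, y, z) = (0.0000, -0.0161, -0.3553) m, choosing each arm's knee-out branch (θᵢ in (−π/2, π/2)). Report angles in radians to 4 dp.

θ₁ = 1.3090, θ₂ = 1.3966, θ₃ = 1.2220

rotate P by −φ1: (0.0000, -0.0161, -0.3553)
  e−x'=0.0800;  (l²−L²−(e−x')²−y'²−z²)/2L = -0.3225
  γ=atan2(-0.3553,0.0800)=-1.3493;  ψ=arccos(-0.8855)=2.6583;  θ1=γ+ψ≈1.3090
rotate P by −φ2: (-0.0139, 0.0080, -0.3553)
  A=0.0939, B=-0.3553, C=(l²−L²−A²−y'²−z²)/(2L)=-0.3336
  θ2 = atan2(B,A) + arccos(C/0.3675) = 1.3966
arm 3 (φ=240.0°): x'=0.0139, y'=0.0081
  e−x'=0.0661;  (l²−L²−(e−x')²−y'²−z²)/2L = -0.3113
  √(A²+B²)=0.3614;  θ3 = -1.3870+2.6090 ≈ 1.2220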